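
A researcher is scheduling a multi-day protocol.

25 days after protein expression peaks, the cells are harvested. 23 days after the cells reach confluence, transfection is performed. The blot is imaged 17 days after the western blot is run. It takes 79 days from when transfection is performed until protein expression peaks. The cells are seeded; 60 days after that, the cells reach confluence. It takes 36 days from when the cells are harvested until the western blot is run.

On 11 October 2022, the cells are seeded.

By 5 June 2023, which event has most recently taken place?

The cells are seeded: Oct 11, 2022.
The cells reach confluence: Oct 11, 2022 + 60 days = Dec 10, 2022.
Transfection is performed: Dec 10, 2022 + 23 days = Jan 2, 2023.
Protein expression peaks: Jan 2, 2023 + 79 days = Mar 22, 2023.
The cells are harvested: Mar 22, 2023 + 25 days = Apr 16, 2023.
The western blot is run: Apr 16, 2023 + 36 days = May 22, 2023.
The blot is imaged: May 22, 2023 + 17 days = Jun 8, 2023.
Jun 5, 2023 falls between when the western blot is run (May 22, 2023) and when the blot is imaged (Jun 8, 2023).

The western blot is run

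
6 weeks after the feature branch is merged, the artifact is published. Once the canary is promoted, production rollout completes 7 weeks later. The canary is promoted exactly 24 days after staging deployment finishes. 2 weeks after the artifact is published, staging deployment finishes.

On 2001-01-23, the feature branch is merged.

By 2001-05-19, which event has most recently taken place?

The canary is promoted

The feature branch is merged: Jan 23, 2001.
The artifact is published: Jan 23, 2001 + 6 weeks = Mar 6, 2001.
Staging deployment finishes: Mar 6, 2001 + 2 weeks = Mar 20, 2001.
The canary is promoted: Mar 20, 2001 + 24 days = Apr 13, 2001.
Production rollout completes: Apr 13, 2001 + 7 weeks = Jun 1, 2001.
May 19, 2001 falls between when the canary is promoted (Apr 13, 2001) and when production rollout completes (Jun 1, 2001).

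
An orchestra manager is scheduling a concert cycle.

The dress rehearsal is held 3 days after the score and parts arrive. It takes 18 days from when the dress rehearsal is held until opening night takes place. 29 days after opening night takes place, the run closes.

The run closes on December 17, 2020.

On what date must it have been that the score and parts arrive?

October 28, 2020

The run closes: Dec 17, 2020.
Opening night takes place: Dec 17, 2020 − 29 days = Nov 18, 2020.
The dress rehearsal is held: Nov 18, 2020 − 18 days = Oct 31, 2020.
The score and parts arrive: Oct 31, 2020 − 3 days = Oct 28, 2020.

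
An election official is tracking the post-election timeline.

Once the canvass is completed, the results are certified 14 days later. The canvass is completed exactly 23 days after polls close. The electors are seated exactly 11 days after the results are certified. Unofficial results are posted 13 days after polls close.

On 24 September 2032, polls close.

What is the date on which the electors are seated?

Polls close: Sep 24, 2032.
The canvass is completed: Sep 24, 2032 + 23 days = Oct 17, 2032.
The results are certified: Oct 17, 2032 + 14 days = Oct 31, 2032.
The electors are seated: Oct 31, 2032 + 11 days = Nov 11, 2032.

11 November 2032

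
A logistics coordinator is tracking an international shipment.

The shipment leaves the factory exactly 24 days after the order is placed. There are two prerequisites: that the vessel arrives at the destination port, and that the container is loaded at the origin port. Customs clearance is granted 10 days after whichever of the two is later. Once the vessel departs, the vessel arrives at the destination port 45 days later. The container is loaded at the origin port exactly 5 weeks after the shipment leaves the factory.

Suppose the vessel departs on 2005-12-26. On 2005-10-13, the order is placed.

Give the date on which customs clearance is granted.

The vessel departs: Dec 26, 2005.
The vessel arrives at the destination port: Dec 26, 2005 + 45 days = Feb 9, 2006.
The order is placed: Oct 13, 2005.
The shipment leaves the factory: Oct 13, 2005 + 24 days = Nov 6, 2005.
The container is loaded at the origin port: Nov 6, 2005 + 5 weeks = Dec 11, 2005.
Both prerequisites met — the vessel arrives at the destination port (Feb 9, 2006), the container is loaded at the origin port (Dec 11, 2005); the later is Feb 9, 2006.
Customs clearance is granted: Feb 9, 2006 + 10 days = Feb 19, 2006.

2006-02-19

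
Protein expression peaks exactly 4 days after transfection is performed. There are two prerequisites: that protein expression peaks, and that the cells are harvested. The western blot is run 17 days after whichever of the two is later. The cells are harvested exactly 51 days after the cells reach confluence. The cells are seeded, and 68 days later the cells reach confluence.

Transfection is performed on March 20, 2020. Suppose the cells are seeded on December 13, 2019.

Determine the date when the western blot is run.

April 27, 2020

Transfection is performed: Mar 20, 2020.
Protein expression peaks: Mar 20, 2020 + 4 days = Mar 24, 2020.
The cells are seeded: Dec 13, 2019.
The cells reach confluence: Dec 13, 2019 + 68 days = Feb 19, 2020.
The cells are harvested: Feb 19, 2020 + 51 days = Apr 10, 2020.
Both prerequisites met — protein expression peaks (Mar 24, 2020), the cells are harvested (Apr 10, 2020); the later is Apr 10, 2020.
The western blot is run: Apr 10, 2020 + 17 days = Apr 27, 2020.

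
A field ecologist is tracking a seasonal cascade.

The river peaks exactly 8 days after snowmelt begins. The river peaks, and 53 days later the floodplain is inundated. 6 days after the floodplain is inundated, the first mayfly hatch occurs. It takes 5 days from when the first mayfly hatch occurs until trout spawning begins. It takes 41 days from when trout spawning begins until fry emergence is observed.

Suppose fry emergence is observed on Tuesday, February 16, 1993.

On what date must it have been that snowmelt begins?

Monday, October 26, 1992

Fry emergence is observed: Feb 16, 1993.
Trout spawning begins: Feb 16, 1993 − 41 days = Jan 6, 1993.
The first mayfly hatch occurs: Jan 6, 1993 − 5 days = Jan 1, 1993.
The floodplain is inundated: Jan 1, 1993 − 6 days = Dec 26, 1992.
The river peaks: Dec 26, 1992 − 53 days = Nov 3, 1992.
Snowmelt begins: Nov 3, 1992 − 8 days = Oct 26, 1992.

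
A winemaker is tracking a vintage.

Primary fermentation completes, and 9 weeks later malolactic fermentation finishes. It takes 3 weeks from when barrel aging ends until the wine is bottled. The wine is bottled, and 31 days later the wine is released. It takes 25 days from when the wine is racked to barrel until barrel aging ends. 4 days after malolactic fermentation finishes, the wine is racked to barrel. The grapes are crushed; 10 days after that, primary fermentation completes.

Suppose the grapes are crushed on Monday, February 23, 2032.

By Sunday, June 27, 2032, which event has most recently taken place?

The grapes are crushed: Feb 23, 2032.
Primary fermentation completes: Feb 23, 2032 + 10 days = Mar 4, 2032.
Malolactic fermentation finishes: Mar 4, 2032 + 9 weeks = May 6, 2032.
The wine is racked to barrel: May 6, 2032 + 4 days = May 10, 2032.
Barrel aging ends: May 10, 2032 + 25 days = Jun 4, 2032.
The wine is bottled: Jun 4, 2032 + 3 weeks = Jun 25, 2032.
The wine is released: Jun 25, 2032 + 31 days = Jul 26, 2032.
Jun 27, 2032 falls between when the wine is bottled (Jun 25, 2032) and when the wine is released (Jul 26, 2032).

The wine is bottled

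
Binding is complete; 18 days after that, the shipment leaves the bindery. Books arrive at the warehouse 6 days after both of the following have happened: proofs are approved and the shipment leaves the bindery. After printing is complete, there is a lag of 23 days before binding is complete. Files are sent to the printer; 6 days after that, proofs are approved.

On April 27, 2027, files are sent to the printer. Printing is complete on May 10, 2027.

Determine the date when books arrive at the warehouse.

Files are sent to the printer: Apr 27, 2027.
Proofs are approved: Apr 27, 2027 + 6 days = May 3, 2027.
Printing is complete: May 10, 2027.
Binding is complete: May 10, 2027 + 23 days = Jun 2, 2027.
The shipment leaves the bindery: Jun 2, 2027 + 18 days = Jun 20, 2027.
Both prerequisites met — proofs are approved (May 3, 2027), the shipment leaves the bindery (Jun 20, 2027); the later is Jun 20, 2027.
Books arrive at the warehouse: Jun 20, 2027 + 6 days = Jun 26, 2027.

June 26, 2027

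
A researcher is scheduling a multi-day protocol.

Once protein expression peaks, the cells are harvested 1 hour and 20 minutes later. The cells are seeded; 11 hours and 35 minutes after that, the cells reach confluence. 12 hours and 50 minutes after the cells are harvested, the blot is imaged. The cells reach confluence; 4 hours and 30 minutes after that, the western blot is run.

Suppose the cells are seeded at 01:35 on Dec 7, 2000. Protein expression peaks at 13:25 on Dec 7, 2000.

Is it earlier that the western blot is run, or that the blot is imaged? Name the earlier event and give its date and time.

The western blot is run — 17:40 on Dec 7, 2000

The cells are seeded: 01:35 Dec 7, 2000.
The cells reach confluence: 01:35 Dec 7, 2000 + 11h35m = 13:10 Dec 7, 2000.
The western blot is run: 13:10 Dec 7, 2000 + 4h30m = 17:40 Dec 7, 2000.
Protein expression peaks: 13:25 Dec 7, 2000.
The cells are harvested: 13:25 Dec 7, 2000 + 1h20m = 14:45 Dec 7, 2000.
The blot is imaged: 14:45 Dec 7, 2000 + 12h50m = 03:35 Dec 8, 2000.
Comparing: the western blot is run at 17:40 Dec 7, 2000 vs the blot is imaged at 03:35 Dec 8, 2000. Earlier: the western blot is run.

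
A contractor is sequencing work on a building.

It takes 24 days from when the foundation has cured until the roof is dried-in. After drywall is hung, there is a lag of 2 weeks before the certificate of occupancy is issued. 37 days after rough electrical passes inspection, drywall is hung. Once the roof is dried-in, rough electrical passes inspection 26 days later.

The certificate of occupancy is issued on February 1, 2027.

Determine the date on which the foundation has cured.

October 23, 2026

The certificate of occupancy is issued: Feb 1, 2027.
Drywall is hung: Feb 1, 2027 − 2 weeks = Jan 18, 2027.
Rough electrical passes inspection: Jan 18, 2027 − 37 days = Dec 12, 2026.
The roof is dried-in: Dec 12, 2026 − 26 days = Nov 16, 2026.
The foundation has cured: Nov 16, 2026 − 24 days = Oct 23, 2026.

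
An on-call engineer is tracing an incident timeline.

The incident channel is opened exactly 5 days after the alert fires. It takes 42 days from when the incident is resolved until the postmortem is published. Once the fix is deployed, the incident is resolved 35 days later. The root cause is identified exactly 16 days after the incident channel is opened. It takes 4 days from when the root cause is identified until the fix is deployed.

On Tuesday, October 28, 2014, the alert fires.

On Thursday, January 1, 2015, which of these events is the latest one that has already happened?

The incident is resolved

The alert fires: Oct 28, 2014.
The incident channel is opened: Oct 28, 2014 + 5 days = Nov 2, 2014.
The root cause is identified: Nov 2, 2014 + 16 days = Nov 18, 2014.
The fix is deployed: Nov 18, 2014 + 4 days = Nov 22, 2014.
The incident is resolved: Nov 22, 2014 + 35 days = Dec 27, 2014.
The postmortem is published: Dec 27, 2014 + 42 days = Feb 7, 2015.
Jan 1, 2015 falls between when the incident is resolved (Dec 27, 2014) and when the postmortem is published (Feb 7, 2015).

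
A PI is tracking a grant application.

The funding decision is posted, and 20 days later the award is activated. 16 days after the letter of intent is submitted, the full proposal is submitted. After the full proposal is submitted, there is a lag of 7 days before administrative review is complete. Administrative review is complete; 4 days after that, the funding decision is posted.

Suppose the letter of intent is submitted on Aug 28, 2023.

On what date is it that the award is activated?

Oct 14, 2023

The letter of intent is submitted: Aug 28, 2023.
The full proposal is submitted: Aug 28, 2023 + 16 days = Sep 13, 2023.
Administrative review is complete: Sep 13, 2023 + 7 days = Sep 20, 2023.
The funding decision is posted: Sep 20, 2023 + 4 days = Sep 24, 2023.
The award is activated: Sep 24, 2023 + 20 days = Oct 14, 2023.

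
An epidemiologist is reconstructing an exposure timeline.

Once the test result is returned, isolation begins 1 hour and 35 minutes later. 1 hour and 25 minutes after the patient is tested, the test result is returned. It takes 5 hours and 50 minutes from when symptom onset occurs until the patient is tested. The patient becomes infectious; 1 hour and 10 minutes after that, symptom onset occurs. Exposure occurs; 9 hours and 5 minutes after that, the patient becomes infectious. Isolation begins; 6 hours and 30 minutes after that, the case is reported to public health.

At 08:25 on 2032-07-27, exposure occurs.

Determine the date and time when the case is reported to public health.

10:00 on 2032-07-28

Exposure occurs: 08:25 Jul 27, 2032.
The patient becomes infectious: 08:25 Jul 27, 2032 + 9h05m = 17:30 Jul 27, 2032.
Symptom onset occurs: 17:30 Jul 27, 2032 + 1h10m = 18:40 Jul 27, 2032.
The patient is tested: 18:40 Jul 27, 2032 + 5h50m = 00:30 Jul 28, 2032.
The test result is returned: 00:30 Jul 28, 2032 + 1h25m = 01:55 Jul 28, 2032.
Isolation begins: 01:55 Jul 28, 2032 + 1h35m = 03:30 Jul 28, 2032.
The case is reported to public health: 03:30 Jul 28, 2032 + 6h30m = 10:00 Jul 28, 2032.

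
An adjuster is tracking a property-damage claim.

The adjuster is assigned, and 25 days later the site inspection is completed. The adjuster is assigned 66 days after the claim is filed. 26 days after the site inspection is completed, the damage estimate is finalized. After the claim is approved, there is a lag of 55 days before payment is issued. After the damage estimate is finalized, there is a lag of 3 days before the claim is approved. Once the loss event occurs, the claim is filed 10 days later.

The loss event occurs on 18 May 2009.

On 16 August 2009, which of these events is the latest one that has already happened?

The adjuster is assigned

The loss event occurs: May 18, 2009.
The claim is filed: May 18, 2009 + 10 days = May 28, 2009.
The adjuster is assigned: May 28, 2009 + 66 days = Aug 2, 2009.
The site inspection is completed: Aug 2, 2009 + 25 days = Aug 27, 2009.
The damage estimate is finalized: Aug 27, 2009 + 26 days = Sep 22, 2009.
The claim is approved: Sep 22, 2009 + 3 days = Sep 25, 2009.
Payment is issued: Sep 25, 2009 + 55 days = Nov 19, 2009.
Aug 16, 2009 falls between when the adjuster is assigned (Aug 2, 2009) and when the site inspection is completed (Aug 27, 2009).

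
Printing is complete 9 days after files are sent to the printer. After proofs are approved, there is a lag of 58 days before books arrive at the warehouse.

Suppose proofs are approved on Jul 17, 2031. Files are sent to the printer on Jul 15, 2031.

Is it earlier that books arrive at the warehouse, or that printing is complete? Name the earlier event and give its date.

Proofs are approved: Jul 17, 2031.
Books arrive at the warehouse: Jul 17, 2031 + 58 days = Sep 13, 2031.
Files are sent to the printer: Jul 15, 2031.
Printing is complete: Jul 15, 2031 + 9 days = Jul 24, 2031.
Comparing: books arrive at the warehouse on Sep 13, 2031 vs printing is complete on Jul 24, 2031. Earlier: printing is complete.

Printing is complete — Jul 24, 2031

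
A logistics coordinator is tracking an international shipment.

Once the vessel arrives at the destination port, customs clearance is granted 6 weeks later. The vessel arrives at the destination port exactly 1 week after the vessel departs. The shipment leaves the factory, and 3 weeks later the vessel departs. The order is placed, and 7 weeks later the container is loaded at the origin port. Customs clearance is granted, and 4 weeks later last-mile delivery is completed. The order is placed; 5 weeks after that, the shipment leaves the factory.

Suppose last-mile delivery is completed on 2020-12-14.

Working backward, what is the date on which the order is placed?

Last-mile delivery is completed: Dec 14, 2020.
Customs clearance is granted: Dec 14, 2020 − 4 weeks = Nov 16, 2020.
The vessel arrives at the destination port: Nov 16, 2020 − 6 weeks = Oct 5, 2020.
The vessel departs: Oct 5, 2020 − 1 week = Sep 28, 2020.
The shipment leaves the factory: Sep 28, 2020 − 3 weeks = Sep 7, 2020.
The order is placed: Sep 7, 2020 − 5 weeks = Aug 3, 2020.

2020-08-03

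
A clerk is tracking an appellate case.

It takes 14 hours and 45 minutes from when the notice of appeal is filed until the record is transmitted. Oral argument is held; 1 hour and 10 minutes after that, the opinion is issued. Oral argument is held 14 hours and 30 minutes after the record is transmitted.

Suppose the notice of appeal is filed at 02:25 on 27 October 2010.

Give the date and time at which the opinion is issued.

The notice of appeal is filed: 02:25 Oct 27, 2010.
The record is transmitted: 02:25 Oct 27, 2010 + 14h45m = 17:10 Oct 27, 2010.
Oral argument is held: 17:10 Oct 27, 2010 + 14h30m = 07:40 Oct 28, 2010.
The opinion is issued: 07:40 Oct 28, 2010 + 1h10m = 08:50 Oct 28, 2010.

08:50 on 28 October 2010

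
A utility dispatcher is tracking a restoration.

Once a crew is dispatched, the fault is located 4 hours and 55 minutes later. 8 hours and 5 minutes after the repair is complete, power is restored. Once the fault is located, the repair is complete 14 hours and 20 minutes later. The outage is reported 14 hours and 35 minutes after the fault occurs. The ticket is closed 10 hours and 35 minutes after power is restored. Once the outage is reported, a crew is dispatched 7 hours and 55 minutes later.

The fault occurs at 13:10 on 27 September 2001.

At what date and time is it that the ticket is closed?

01:35 on 30 September 2001

The fault occurs: 13:10 Sep 27, 2001.
The outage is reported: 13:10 Sep 27, 2001 + 14h35m = 03:45 Sep 28, 2001.
A crew is dispatched: 03:45 Sep 28, 2001 + 7h55m = 11:40 Sep 28, 2001.
The fault is located: 11:40 Sep 28, 2001 + 4h55m = 16:35 Sep 28, 2001.
The repair is complete: 16:35 Sep 28, 2001 + 14h20m = 06:55 Sep 29, 2001.
Power is restored: 06:55 Sep 29, 2001 + 8h05m = 15:00 Sep 29, 2001.
The ticket is closed: 15:00 Sep 29, 2001 + 10h35m = 01:35 Sep 30, 2001.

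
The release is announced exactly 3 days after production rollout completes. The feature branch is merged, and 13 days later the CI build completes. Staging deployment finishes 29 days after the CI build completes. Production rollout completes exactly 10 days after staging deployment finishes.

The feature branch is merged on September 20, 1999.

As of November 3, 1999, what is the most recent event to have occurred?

The feature branch is merged: Sep 20, 1999.
The CI build completes: Sep 20, 1999 + 13 days = Oct 3, 1999.
Staging deployment finishes: Oct 3, 1999 + 29 days = Nov 1, 1999.
Production rollout completes: Nov 1, 1999 + 10 days = Nov 11, 1999.
The release is announced: Nov 11, 1999 + 3 days = Nov 14, 1999.
Nov 3, 1999 falls between when staging deployment finishes (Nov 1, 1999) and when production rollout completes (Nov 11, 1999).

Staging deployment finishes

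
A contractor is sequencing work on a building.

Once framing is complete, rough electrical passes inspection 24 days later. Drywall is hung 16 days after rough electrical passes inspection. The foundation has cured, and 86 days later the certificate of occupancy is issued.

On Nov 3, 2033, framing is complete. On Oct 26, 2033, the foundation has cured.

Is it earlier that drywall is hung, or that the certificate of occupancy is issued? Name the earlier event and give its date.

Framing is complete: Nov 3, 2033.
Rough electrical passes inspection: Nov 3, 2033 + 24 days = Nov 27, 2033.
Drywall is hung: Nov 27, 2033 + 16 days = Dec 13, 2033.
The foundation has cured: Oct 26, 2033.
The certificate of occupancy is issued: Oct 26, 2033 + 86 days = Jan 20, 2034.
Comparing: drywall is hung on Dec 13, 2033 vs the certificate of occupancy is issued on Jan 20, 2034. Earlier: drywall is hung.

Drywall is hung — Dec 13, 2033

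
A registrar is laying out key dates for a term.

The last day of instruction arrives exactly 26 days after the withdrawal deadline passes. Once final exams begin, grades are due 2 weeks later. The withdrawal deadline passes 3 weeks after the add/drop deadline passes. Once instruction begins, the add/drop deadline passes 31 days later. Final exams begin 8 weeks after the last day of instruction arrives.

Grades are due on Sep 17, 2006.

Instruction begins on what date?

Apr 22, 2006

Grades are due: Sep 17, 2006.
Final exams begin: Sep 17, 2006 − 2 weeks = Sep 3, 2006.
The last day of instruction arrives: Sep 3, 2006 − 8 weeks = Jul 9, 2006.
The withdrawal deadline passes: Jul 9, 2006 − 26 days = Jun 13, 2006.
The add/drop deadline passes: Jun 13, 2006 − 3 weeks = May 23, 2006.
Instruction begins: May 23, 2006 − 31 days = Apr 22, 2006.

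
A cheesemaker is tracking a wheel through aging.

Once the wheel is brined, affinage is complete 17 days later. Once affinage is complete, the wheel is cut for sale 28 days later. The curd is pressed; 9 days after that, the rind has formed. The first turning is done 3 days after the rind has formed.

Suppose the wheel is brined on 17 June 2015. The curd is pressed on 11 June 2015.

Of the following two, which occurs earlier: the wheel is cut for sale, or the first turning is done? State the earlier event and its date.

The first turning is done — 23 June 2015

The wheel is brined: Jun 17, 2015.
Affinage is complete: Jun 17, 2015 + 17 days = Jul 4, 2015.
The wheel is cut for sale: Jul 4, 2015 + 28 days = Aug 1, 2015.
The curd is pressed: Jun 11, 2015.
The rind has formed: Jun 11, 2015 + 9 days = Jun 20, 2015.
The first turning is done: Jun 20, 2015 + 3 days = Jun 23, 2015.
Comparing: the wheel is cut for sale on Aug 1, 2015 vs the first turning is done on Jun 23, 2015. Earlier: the first turning is done.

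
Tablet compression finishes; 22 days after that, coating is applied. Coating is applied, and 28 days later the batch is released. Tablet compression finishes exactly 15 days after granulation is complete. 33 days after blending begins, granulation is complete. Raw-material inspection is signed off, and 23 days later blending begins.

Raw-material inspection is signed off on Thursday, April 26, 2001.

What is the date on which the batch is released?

Saturday, August 25, 2001

Raw-material inspection is signed off: Apr 26, 2001.
Blending begins: Apr 26, 2001 + 23 days = May 19, 2001.
Granulation is complete: May 19, 2001 + 33 days = Jun 21, 2001.
Tablet compression finishes: Jun 21, 2001 + 15 days = Jul 6, 2001.
Coating is applied: Jul 6, 2001 + 22 days = Jul 28, 2001.
The batch is released: Jul 28, 2001 + 28 days = Aug 25, 2001.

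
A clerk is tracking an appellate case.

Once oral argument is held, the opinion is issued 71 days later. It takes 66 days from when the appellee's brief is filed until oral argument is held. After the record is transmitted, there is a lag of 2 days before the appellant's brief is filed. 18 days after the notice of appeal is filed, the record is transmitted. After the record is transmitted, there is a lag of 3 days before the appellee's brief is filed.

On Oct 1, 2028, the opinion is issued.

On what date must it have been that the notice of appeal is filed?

Apr 26, 2028

The opinion is issued: Oct 1, 2028.
Oral argument is held: Oct 1, 2028 − 71 days = Jul 22, 2028.
The appellee's brief is filed: Jul 22, 2028 − 66 days = May 17, 2028.
The record is transmitted: May 17, 2028 − 3 days = May 14, 2028.
The notice of appeal is filed: May 14, 2028 − 18 days = Apr 26, 2028.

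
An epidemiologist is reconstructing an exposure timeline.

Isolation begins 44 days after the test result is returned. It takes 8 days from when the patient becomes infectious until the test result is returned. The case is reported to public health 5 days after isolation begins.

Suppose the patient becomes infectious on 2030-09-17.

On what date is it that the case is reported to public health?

The patient becomes infectious: Sep 17, 2030.
The test result is returned: Sep 17, 2030 + 8 days = Sep 25, 2030.
Isolation begins: Sep 25, 2030 + 44 days = Nov 8, 2030.
The case is reported to public health: Nov 8, 2030 + 5 days = Nov 13, 2030.

2030-11-13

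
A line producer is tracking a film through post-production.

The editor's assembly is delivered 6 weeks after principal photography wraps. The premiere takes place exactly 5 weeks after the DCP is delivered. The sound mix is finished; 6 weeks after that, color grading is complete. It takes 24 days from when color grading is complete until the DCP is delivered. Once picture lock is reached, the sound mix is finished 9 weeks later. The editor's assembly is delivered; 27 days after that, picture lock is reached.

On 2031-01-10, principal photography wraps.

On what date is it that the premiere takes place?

Principal photography wraps: Jan 10, 2031.
The editor's assembly is delivered: Jan 10, 2031 + 6 weeks = Feb 21, 2031.
Picture lock is reached: Feb 21, 2031 + 27 days = Mar 20, 2031.
The sound mix is finished: Mar 20, 2031 + 9 weeks = May 22, 2031.
Color grading is complete: May 22, 2031 + 6 weeks = Jul 3, 2031.
The DCP is delivered: Jul 3, 2031 + 24 days = Jul 27, 2031.
The premiere takes place: Jul 27, 2031 + 5 weeks = Aug 31, 2031.

2031-08-31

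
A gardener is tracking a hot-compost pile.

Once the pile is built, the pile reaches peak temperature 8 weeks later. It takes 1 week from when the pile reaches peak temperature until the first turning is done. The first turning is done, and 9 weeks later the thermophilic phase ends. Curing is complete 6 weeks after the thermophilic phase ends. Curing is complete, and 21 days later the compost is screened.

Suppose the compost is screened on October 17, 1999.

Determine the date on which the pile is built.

April 11, 1999

The compost is screened: Oct 17, 1999.
Curing is complete: Oct 17, 1999 − 21 days = Sep 26, 1999.
The thermophilic phase ends: Sep 26, 1999 − 6 weeks = Aug 15, 1999.
The first turning is done: Aug 15, 1999 − 9 weeks = Jun 13, 1999.
The pile reaches peak temperature: Jun 13, 1999 − 1 week = Jun 6, 1999.
The pile is built: Jun 6, 1999 − 8 weeks = Apr 11, 1999.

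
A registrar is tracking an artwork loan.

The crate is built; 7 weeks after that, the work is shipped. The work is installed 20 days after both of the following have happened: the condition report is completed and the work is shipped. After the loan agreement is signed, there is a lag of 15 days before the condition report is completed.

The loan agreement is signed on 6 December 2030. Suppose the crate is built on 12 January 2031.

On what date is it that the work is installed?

22 March 2031

The loan agreement is signed: Dec 6, 2030.
The condition report is completed: Dec 6, 2030 + 15 days = Dec 21, 2030.
The crate is built: Jan 12, 2031.
The work is shipped: Jan 12, 2031 + 7 weeks = Mar 2, 2031.
Both prerequisites met — the condition report is completed (Dec 21, 2030), the work is shipped (Mar 2, 2031); the later is Mar 2, 2031.
The work is installed: Mar 2, 2031 + 20 days = Mar 22, 2031.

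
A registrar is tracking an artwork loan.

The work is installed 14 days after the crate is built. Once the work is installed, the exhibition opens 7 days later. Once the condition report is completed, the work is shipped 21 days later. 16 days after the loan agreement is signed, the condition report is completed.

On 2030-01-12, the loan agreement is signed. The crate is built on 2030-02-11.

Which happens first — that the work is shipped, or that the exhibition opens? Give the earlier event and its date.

The work is shipped — 2030-02-18

The loan agreement is signed: Jan 12, 2030.
The condition report is completed: Jan 12, 2030 + 16 days = Jan 28, 2030.
The work is shipped: Jan 28, 2030 + 21 days = Feb 18, 2030.
The crate is built: Feb 11, 2030.
The work is installed: Feb 11, 2030 + 14 days = Feb 25, 2030.
The exhibition opens: Feb 25, 2030 + 7 days = Mar 4, 2030.
Comparing: the work is shipped on Feb 18, 2030 vs the exhibition opens on Mar 4, 2030. Earlier: the work is shipped.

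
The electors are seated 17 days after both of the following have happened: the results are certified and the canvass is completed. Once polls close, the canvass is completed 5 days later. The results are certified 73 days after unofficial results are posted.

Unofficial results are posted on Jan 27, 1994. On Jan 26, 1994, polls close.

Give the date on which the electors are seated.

Unofficial results are posted: Jan 27, 1994.
The results are certified: Jan 27, 1994 + 73 days = Apr 10, 1994.
Polls close: Jan 26, 1994.
The canvass is completed: Jan 26, 1994 + 5 days = Jan 31, 1994.
Both prerequisites met — the results are certified (Apr 10, 1994), the canvass is completed (Jan 31, 1994); the later is Apr 10, 1994.
The electors are seated: Apr 10, 1994 + 17 days = Apr 27, 1994.

Apr 27, 1994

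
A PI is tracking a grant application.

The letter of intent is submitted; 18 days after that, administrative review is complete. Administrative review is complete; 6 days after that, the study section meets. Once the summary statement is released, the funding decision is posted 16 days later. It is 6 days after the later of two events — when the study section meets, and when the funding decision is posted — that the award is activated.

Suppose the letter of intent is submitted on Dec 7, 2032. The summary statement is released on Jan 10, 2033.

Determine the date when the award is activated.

Feb 1, 2033

The letter of intent is submitted: Dec 7, 2032.
Administrative review is complete: Dec 7, 2032 + 18 days = Dec 25, 2032.
The study section meets: Dec 25, 2032 + 6 days = Dec 31, 2032.
The summary statement is released: Jan 10, 2033.
The funding decision is posted: Jan 10, 2033 + 16 days = Jan 26, 2033.
Both prerequisites met — the study section meets (Dec 31, 2032), the funding decision is posted (Jan 26, 2033); the later is Jan 26, 2033.
The award is activated: Jan 26, 2033 + 6 days = Feb 1, 2033.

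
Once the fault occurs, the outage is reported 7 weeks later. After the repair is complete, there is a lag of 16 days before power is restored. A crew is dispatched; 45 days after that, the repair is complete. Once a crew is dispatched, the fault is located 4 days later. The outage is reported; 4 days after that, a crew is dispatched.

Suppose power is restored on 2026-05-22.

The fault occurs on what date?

2026-01-28

Power is restored: May 22, 2026.
The repair is complete: May 22, 2026 − 16 days = May 6, 2026.
A crew is dispatched: May 6, 2026 − 45 days = Mar 22, 2026.
The outage is reported: Mar 22, 2026 − 4 days = Mar 18, 2026.
The fault occurs: Mar 18, 2026 − 7 weeks = Jan 28, 2026.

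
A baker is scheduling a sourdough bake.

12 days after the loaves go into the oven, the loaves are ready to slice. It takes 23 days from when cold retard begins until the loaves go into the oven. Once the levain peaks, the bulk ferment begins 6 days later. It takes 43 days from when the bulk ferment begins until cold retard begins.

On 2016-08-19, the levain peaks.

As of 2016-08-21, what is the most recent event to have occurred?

The levain peaks

The levain peaks: Aug 19, 2016.
The bulk ferment begins: Aug 19, 2016 + 6 days = Aug 25, 2016.
Cold retard begins: Aug 25, 2016 + 43 days = Oct 7, 2016.
The loaves go into the oven: Oct 7, 2016 + 23 days = Oct 30, 2016.
The loaves are ready to slice: Oct 30, 2016 + 12 days = Nov 11, 2016.
Aug 21, 2016 falls between when the levain peaks (Aug 19, 2016) and when the bulk ferment begins (Aug 25, 2016).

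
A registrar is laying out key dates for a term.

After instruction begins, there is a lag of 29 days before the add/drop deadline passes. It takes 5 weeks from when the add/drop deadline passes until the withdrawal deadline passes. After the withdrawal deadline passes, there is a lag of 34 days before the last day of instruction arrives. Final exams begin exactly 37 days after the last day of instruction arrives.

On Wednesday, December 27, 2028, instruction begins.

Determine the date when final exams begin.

Friday, May 11, 2029

Instruction begins: Dec 27, 2028.
The add/drop deadline passes: Dec 27, 2028 + 29 days = Jan 25, 2029.
The withdrawal deadline passes: Jan 25, 2029 + 5 weeks = Mar 1, 2029.
The last day of instruction arrives: Mar 1, 2029 + 34 days = Apr 4, 2029.
Final exams begin: Apr 4, 2029 + 37 days = May 11, 2029.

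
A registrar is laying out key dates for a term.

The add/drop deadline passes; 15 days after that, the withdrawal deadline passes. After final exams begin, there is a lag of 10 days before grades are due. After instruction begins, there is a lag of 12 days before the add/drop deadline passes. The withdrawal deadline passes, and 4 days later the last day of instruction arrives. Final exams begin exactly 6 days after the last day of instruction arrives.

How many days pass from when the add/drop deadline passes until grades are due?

Causal path: the add/drop deadline passes → the withdrawal deadline passes → the last day of instruction arrives → final exams begin → grades are due.
Total delay along the path: 15 + 4 + 6 + 10 = 35 days.

35 days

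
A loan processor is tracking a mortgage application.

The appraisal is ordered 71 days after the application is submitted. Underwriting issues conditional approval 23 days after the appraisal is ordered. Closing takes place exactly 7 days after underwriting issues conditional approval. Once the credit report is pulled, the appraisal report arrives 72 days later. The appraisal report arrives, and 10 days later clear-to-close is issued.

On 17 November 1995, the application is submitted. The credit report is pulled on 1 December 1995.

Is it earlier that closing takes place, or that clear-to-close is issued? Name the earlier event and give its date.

Clear-to-close is issued — 21 February 1996

The application is submitted: Nov 17, 1995.
The appraisal is ordered: Nov 17, 1995 + 71 days = Jan 27, 1996.
Underwriting issues conditional approval: Jan 27, 1996 + 23 days = Feb 19, 1996.
Closing takes place: Feb 19, 1996 + 7 days = Feb 26, 1996.
The credit report is pulled: Dec 1, 1995.
The appraisal report arrives: Dec 1, 1995 + 72 days = Feb 11, 1996.
Clear-to-close is issued: Feb 11, 1996 + 10 days = Feb 21, 1996.
Comparing: closing takes place on Feb 26, 1996 vs clear-to-close is issued on Feb 21, 1996. Earlier: clear-to-close is issued.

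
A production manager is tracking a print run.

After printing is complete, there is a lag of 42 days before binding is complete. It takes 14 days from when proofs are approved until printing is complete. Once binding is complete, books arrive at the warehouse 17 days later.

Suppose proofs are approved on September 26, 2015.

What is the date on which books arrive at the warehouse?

Proofs are approved: Sep 26, 2015.
Printing is complete: Sep 26, 2015 + 14 days = Oct 10, 2015.
Binding is complete: Oct 10, 2015 + 42 days = Nov 21, 2015.
Books arrive at the warehouse: Nov 21, 2015 + 17 days = Dec 8, 2015.

December 8, 2015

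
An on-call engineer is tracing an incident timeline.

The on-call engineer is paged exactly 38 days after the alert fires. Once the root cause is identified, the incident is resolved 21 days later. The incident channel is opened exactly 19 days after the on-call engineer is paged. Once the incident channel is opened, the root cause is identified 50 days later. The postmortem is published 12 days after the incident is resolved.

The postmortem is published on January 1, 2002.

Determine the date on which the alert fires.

The postmortem is published: Jan 1, 2002.
The incident is resolved: Jan 1, 2002 − 12 days = Dec 20, 2001.
The root cause is identified: Dec 20, 2001 − 21 days = Nov 29, 2001.
The incident channel is opened: Nov 29, 2001 − 50 days = Oct 10, 2001.
The on-call engineer is paged: Oct 10, 2001 − 19 days = Sep 21, 2001.
The alert fires: Sep 21, 2001 − 38 days = Aug 14, 2001.

August 14, 2001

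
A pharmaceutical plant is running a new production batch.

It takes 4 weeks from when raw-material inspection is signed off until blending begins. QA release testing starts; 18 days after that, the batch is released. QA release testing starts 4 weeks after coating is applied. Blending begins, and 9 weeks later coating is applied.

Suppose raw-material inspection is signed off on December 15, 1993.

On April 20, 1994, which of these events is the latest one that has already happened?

Raw-material inspection is signed off: Dec 15, 1993.
Blending begins: Dec 15, 1993 + 4 weeks = Jan 12, 1994.
Coating is applied: Jan 12, 1994 + 9 weeks = Mar 16, 1994.
QA release testing starts: Mar 16, 1994 + 4 weeks = Apr 13, 1994.
The batch is released: Apr 13, 1994 + 18 days = May 1, 1994.
Apr 20, 1994 falls between when QA release testing starts (Apr 13, 1994) and when the batch is released (May 1, 1994).

QA release testing starts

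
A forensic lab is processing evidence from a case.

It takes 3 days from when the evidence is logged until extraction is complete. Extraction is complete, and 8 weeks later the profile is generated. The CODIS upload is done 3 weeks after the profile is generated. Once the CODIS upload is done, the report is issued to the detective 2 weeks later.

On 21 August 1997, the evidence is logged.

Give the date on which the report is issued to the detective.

The evidence is logged: Aug 21, 1997.
Extraction is complete: Aug 21, 1997 + 3 days = Aug 24, 1997.
The profile is generated: Aug 24, 1997 + 8 weeks = Oct 19, 1997.
The CODIS upload is done: Oct 19, 1997 + 3 weeks = Nov 9, 1997.
The report is issued to the detective: Nov 9, 1997 + 2 weeks = Nov 23, 1997.

23 November 1997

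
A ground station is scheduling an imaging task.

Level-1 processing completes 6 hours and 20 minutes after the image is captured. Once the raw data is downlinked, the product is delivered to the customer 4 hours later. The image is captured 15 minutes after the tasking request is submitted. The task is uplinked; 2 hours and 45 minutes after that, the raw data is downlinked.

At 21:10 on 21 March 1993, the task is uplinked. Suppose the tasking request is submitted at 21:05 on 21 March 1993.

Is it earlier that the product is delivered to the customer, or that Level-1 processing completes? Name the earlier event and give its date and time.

The task is uplinked: 21:10 Mar 21, 1993.
The raw data is downlinked: 21:10 Mar 21, 1993 + 2h45m = 23:55 Mar 21, 1993.
The product is delivered to the customer: 23:55 Mar 21, 1993 + 4h = 03:55 Mar 22, 1993.
The tasking request is submitted: 21:05 Mar 21, 1993.
The image is captured: 21:05 Mar 21, 1993 + 15m = 21:20 Mar 21, 1993.
Level-1 processing completes: 21:20 Mar 21, 1993 + 6h20m = 03:40 Mar 22, 1993.
Comparing: the product is delivered to the customer at 03:55 Mar 22, 1993 vs Level-1 processing completes at 03:40 Mar 22, 1993. Earlier: Level-1 processing completes.

Level-1 processing completes — 03:40 on 22 March 1993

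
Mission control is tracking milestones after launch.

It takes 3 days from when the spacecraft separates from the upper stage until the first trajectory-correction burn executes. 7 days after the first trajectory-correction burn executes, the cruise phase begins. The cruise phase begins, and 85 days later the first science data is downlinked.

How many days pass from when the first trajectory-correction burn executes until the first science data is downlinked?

Causal path: the first trajectory-correction burn executes → the cruise phase begins → the first science data is downlinked.
Total delay along the path: 7 + 85 = 92 days.

92 days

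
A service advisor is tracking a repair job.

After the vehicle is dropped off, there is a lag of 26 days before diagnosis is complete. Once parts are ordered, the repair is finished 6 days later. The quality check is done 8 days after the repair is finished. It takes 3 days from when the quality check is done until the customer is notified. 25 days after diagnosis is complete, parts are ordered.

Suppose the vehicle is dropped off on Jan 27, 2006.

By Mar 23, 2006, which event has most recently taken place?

The vehicle is dropped off: Jan 27, 2006.
Diagnosis is complete: Jan 27, 2006 + 26 days = Feb 22, 2006.
Parts are ordered: Feb 22, 2006 + 25 days = Mar 19, 2006.
The repair is finished: Mar 19, 2006 + 6 days = Mar 25, 2006.
The quality check is done: Mar 25, 2006 + 8 days = Apr 2, 2006.
The customer is notified: Apr 2, 2006 + 3 days = Apr 5, 2006.
Mar 23, 2006 falls between when parts are ordered (Mar 19, 2006) and when the repair is finished (Mar 25, 2006).

Parts are ordered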